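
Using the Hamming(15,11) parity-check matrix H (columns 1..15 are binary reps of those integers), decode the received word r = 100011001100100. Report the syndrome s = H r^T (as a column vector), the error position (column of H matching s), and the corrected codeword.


s = (1, 1, 0, 0)^T, error position = 12, corrected codeword c = 100011001101100

Compute s = H r^T mod 2 one row at a time:
  s_1 = 0 + 1 + 1 + 0 + 0 + 1 + 0 + 0 = 3 ≡ 1 (mod 2).
  s_2 = 0 + 1 + 1 + 0 + 0 + 1 + 0 + 0 = 3 ≡ 1 (mod 2).
  s_3 = 0 + 0 + 1 + 0 + 1 + 0 + 0 + 0 = 2 ≡ 0 (mod 2).
  s_4 = 1 + 0 + 1 + 0 + 1 + 0 + 1 + 0 = 4 ≡ 0 (mod 2).
s = (1, 1, 0, 0)^T — this equals column 12 of H (binary 1100), so error is at position 12.
Correct: flip bit 12 of r = 100011001100100 to get c = 100011001101100.


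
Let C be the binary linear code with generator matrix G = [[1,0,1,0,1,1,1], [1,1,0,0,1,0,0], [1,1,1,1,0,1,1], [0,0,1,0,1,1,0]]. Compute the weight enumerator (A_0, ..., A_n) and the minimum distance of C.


Weight distribution: A_0 = 1, A_2 = 3, A_3 = 4, A_4 = 3, A_5 = 4, A_6 = 1. Minimum distance d = 2.

Enumerate all 2^4 = 16 messages m ∈ F_2^4.
For each, compute codeword c = mG in F_2^7, then tally its weight.
  m = 0000 → c = 0000000, weight = 0.
  m = 1000 → c = 1010111, weight = 5.
  m = 0100 → c = 1100100, weight = 3.
  m = 1100 → c = 0110011, weight = 4.
  m = 0010 → c = 1111011, weight = 6.
  m = 1010 → c = 0101100, weight = 3.
  m = 0110 → c = 0011111, weight = 5.
  m = 1110 → c = 1001000, weight = 2.
  m = 0001 → c = 0010110, weight = 3.
  m = 1001 → c = 1000001, weight = 2.
  m = 0101 → c = 1110010, weight = 4.
  m = 1101 → c = 0100101, weight = 3.
  m = 0011 → c = 1101101, weight = 5.
  m = 1011 → c = 0111010, weight = 4.
  m = 0111 → c = 0001001, weight = 2.
  m = 1111 → c = 1011110, weight = 5.
Tally weights:
  weight 0: 1 codewords.
  weight 2: 3 codewords.
  weight 3: 4 codewords.
  weight 4: 3 codewords.
  weight 5: 4 codewords.
  weight 6: 1 codewords.
Minimum distance d = smallest w > 0 with A_w > 0 = 2.
Sanity: Σ A_w = 16 = 2^4 = 16 ✓.


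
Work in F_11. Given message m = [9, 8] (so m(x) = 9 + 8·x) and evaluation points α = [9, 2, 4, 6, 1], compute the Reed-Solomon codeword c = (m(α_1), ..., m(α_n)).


c = [4, 3, 8, 2, 6]

Message polynomial: m(x) = 9 + 8·x (mod 11).
For each evaluation point α_i, compute m(α_i) mod 11:
  α_1 = 9: Horner steps 8 → 4, so m(9) = 4.
  α_2 = 2: Horner steps 8 → 3, so m(2) = 3.
  α_3 = 4: Horner steps 8 → 8, so m(4) = 8.
  α_4 = 6: Horner steps 8 → 2, so m(6) = 2.
  α_5 = 1: Horner steps 8 → 6, so m(1) = 6.
Codeword c = [4, 3, 8, 2, 6] ∈ F_11^5.


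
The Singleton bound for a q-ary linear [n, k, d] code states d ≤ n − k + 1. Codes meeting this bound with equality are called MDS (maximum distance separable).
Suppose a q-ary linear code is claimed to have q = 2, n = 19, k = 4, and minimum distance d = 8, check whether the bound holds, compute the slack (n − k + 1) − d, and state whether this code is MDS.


Singleton RHS = n − k + 1 = 16, slack = 8, bound satisfied, not MDS.

Singleton bound: d ≤ n − k + 1.
Here n = 19, k = 4, so n − k + 1 = 16.
Given d = 8, check d ≤ 16: YES.
Slack = (n − k + 1) − d = 8.
The code is NOT MDS (slack = 8 > 0).
Description: the claimed parameters are [19, 4, 8]_2; such a code would be non-MDS.


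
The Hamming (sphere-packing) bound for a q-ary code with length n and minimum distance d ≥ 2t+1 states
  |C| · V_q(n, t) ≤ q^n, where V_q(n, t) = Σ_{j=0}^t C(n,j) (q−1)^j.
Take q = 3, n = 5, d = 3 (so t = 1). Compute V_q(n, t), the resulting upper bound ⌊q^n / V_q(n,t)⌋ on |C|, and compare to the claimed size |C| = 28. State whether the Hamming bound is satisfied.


V_q(n, t) = 11, q^n = 243, Hamming bound = 22, |C| = 28 > bound (violated).

Step 1: Compute V_q(n, t) = Σ_{j=0}^1 C(n, j) (q−1)^j.
  j = 0: C(5,0)·(2)^0 = 1·1 = 1.
  j = 1: C(5,1)·(2)^1 = 5·2 = 10.
  V_q(n, t) = 1 + 10 = 11.
Step 2: q^n = 3^5 = 243.
Step 3: Hamming bound ⌊q^n / V_q(n,t)⌋ = ⌊243/11⌋ = 22.
Step 4: Compare |C| = 28 to 22: violated.
The claimed |C| lies above the Hamming bound, so no 3-ary code of length 5 with d ≥ 3 can have 28 codewords.


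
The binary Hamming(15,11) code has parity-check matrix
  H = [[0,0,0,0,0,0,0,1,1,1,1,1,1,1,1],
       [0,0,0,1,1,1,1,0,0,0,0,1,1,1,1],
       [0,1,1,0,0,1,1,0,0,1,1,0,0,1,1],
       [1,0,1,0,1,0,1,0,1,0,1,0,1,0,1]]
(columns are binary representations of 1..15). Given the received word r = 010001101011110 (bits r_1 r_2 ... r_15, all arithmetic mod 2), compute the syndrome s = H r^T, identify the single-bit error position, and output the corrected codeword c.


s = (1, 1, 1, 0)^T, error position = 14, corrected codeword c = 010001101011100

Compute s = H r^T mod 2 one row at a time:
  s_1 = 0 + 1 + 0 + 1 + 1 + 1 + 1 + 0 = 5 ≡ 1 (mod 2).
  s_2 = 0 + 0 + 1 + 1 + 1 + 1 + 1 + 0 = 5 ≡ 1 (mod 2).
  s_3 = 1 + 0 + 1 + 1 + 0 + 1 + 1 + 0 = 5 ≡ 1 (mod 2).
  s_4 = 0 + 0 + 0 + 1 + 1 + 1 + 1 + 0 = 4 ≡ 0 (mod 2).
s = (1, 1, 1, 0)^T — this equals column 14 of H (binary 1110), so error is at position 14.
Correct: flip bit 14 of r = 010001101011110 to get c = 010001101011100.


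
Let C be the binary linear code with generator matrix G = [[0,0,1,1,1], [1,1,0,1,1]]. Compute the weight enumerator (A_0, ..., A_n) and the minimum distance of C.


Weight distribution: A_0 = 1, A_3 = 2, A_4 = 1. Minimum distance d = 3.

Enumerate all 2^2 = 4 messages m ∈ F_2^2.
For each, compute codeword c = mG in F_2^5, then tally its weight.
  m = 00 → c = 00000, weight = 0.
  m = 10 → c = 00111, weight = 3.
  m = 01 → c = 11011, weight = 4.
  m = 11 → c = 11100, weight = 3.
Tally weights:
  weight 0: 1 codewords.
  weight 3: 2 codewords.
  weight 4: 1 codewords.
Minimum distance d = smallest w > 0 with A_w > 0 = 3.
Sanity: Σ A_w = 4 = 2^2 = 4 ✓.


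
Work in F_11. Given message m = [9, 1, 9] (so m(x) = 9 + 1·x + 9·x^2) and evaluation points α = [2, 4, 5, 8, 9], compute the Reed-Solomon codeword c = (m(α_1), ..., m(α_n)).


c = [3, 3, 8, 10, 10]

Message polynomial: m(x) = 9 + 1·x + 9·x^2 (mod 11).
For each evaluation point α_i, compute m(α_i) mod 11:
  α_1 = 2: Horner steps 9 → 8 → 3, so m(2) = 3.
  α_2 = 4: Horner steps 9 → 4 → 3, so m(4) = 3.
  α_3 = 5: Horner steps 9 → 2 → 8, so m(5) = 8.
  α_4 = 8: Horner steps 9 → 7 → 10, so m(8) = 10.
  α_5 = 9: Horner steps 9 → 5 → 10, so m(9) = 10.
Codeword c = [3, 3, 8, 10, 10] ∈ F_11^5.


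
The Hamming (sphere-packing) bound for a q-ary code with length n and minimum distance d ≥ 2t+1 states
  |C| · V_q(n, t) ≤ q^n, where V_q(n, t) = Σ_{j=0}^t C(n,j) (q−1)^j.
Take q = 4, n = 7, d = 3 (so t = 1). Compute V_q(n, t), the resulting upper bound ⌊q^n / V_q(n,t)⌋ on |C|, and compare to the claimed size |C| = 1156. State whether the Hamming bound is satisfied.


V_q(n, t) = 22, q^n = 16384, Hamming bound = 744, |C| = 1156 > bound (violated).

Step 1: Compute V_q(n, t) = Σ_{j=0}^1 C(n, j) (q−1)^j.
  j = 0: C(7,0)·(3)^0 = 1·1 = 1.
  j = 1: C(7,1)·(3)^1 = 7·3 = 21.
  V_q(n, t) = 1 + 21 = 22.
Step 2: q^n = 4^7 = 16384.
Step 3: Hamming bound ⌊q^n / V_q(n,t)⌋ = ⌊16384/22⌋ = 744.
Step 4: Compare |C| = 1156 to 744: violated.
The claimed |C| lies above the Hamming bound, so no 4-ary code of length 7 with d ≥ 3 can have 1156 codewords.


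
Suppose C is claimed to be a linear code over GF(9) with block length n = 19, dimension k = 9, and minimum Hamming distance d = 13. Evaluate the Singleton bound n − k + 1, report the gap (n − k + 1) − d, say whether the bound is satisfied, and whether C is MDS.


Singleton RHS = n − k + 1 = 11, slack = -2, bound violated (no such code; not MDS).

Singleton bound: d ≤ n − k + 1.
Here n = 19, k = 9, so n − k + 1 = 11.
Given d = 13, check d ≤ 11: NO.
Slack = (n − k + 1) − d = -2.
The slack is negative: d = 13 exceeds n − k + 1 = 11 by 2, so the Singleton bound is violated and no linear [19, 9, 13]_9 code can exist. In particular it is not MDS (MDS requires d = n − k + 1 exactly).
Description: the claimed parameters are [19, 9, 13]_9; such a code would be impossible (violates the Singleton bound).


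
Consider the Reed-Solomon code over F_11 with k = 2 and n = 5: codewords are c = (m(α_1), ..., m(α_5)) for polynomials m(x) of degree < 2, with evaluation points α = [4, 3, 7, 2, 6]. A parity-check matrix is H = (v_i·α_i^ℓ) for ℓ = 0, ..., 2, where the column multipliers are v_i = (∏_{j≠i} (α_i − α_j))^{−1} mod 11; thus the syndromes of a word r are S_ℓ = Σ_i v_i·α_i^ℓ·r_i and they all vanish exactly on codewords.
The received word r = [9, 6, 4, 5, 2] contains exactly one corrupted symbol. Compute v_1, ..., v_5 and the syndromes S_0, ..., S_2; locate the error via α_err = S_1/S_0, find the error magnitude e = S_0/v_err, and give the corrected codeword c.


S = (1, 3, 9), error at position 2, error magnitude e = 10, c = [9, 7, 4, 5, 2].

Step 1: column multipliers v_i = (∏_{j≠i}(α_i − α_j))^{−1} mod 11.
  i = 1 (α = 4): (4−3)(4−7)(4−2)(4−6) = 1·(−3)·2·(−2) = 12 ≡ 1, so v_1 = 1^{−1} = 1 (mod 11).
  i = 2 (α = 3): (3−4)(3−7)(3−2)(3−6) = (−1)·(−4)·1·(−3) = −12 ≡ 10, so v_2 = 10^{−1} = 10 (mod 11).
  i = 3 (α = 7): (7−4)(7−3)(7−2)(7−6) = 3·4·5·1 = 60 ≡ 5, so v_3 = 5^{−1} = 9 (mod 11).
  i = 4 (α = 2): (2−4)(2−3)(2−7)(2−6) = (−2)·(−1)·(−5)·(−4) = 40 ≡ 7, so v_4 = 7^{−1} = 8 (mod 11).
  i = 5 (α = 6): (6−4)(6−3)(6−7)(6−2) = 2·3·(−1)·4 = −24 ≡ 9, so v_5 = 9^{−1} = 5 (mod 11).
  v = [1, 10, 9, 8, 5].
Step 2: syndromes of r = [9, 6, 4, 5, 2] (all sums mod 11).
  S_0 = Σ v_i r_i = 1·9 + 10·6 + 9·4 + 8·5 + 5·2 = 155 ≡ 1.
  S_1 = Σ v_i α_i r_i = 1·4·9 + 10·3·6 + 9·7·4 + 8·2·5 + 5·6·2 = 608 ≡ 3.
  α_i^2 mod 11 = [5, 9, 5, 4, 3].
  S_2 = Σ v_i α_i^2 r_i = 1·5·9 + 10·9·6 + 9·5·4 + 8·4·5 + 5·3·2 = 955 ≡ 9.
  S = (1, 3, 9) ≠ 0, so r is not a codeword (an error is present).
Step 3: locate the error. For a single error e at position i, S_ℓ = v_i·e·α_i^ℓ, so α_err = S_1/S_0.
  S_0^{−1} = 1^{−1} = 1 (mod 11), so α_err = 3·1 = 3 ≡ 3 = α_2. Error position i = 2.
  Consistency check: S_2/S_1 = 9·4 = 36 ≡ 3 = α_err ✓ (single-error assumption holds).
Step 4: error magnitude e = S_0/v_2 = S_0·∏_{j≠2}(α_2 − α_j) = 1·10 = 10 ≡ 10 (mod 11).
Step 5: correct position 2: c_2 = r_2 − e = 6 − 10 ≡ 7 (mod 11). Hence c = [9, 7, 4, 5, 2].
  Check: interpolating c through the α_i gives m(x) = 1 + 2·x (degree < 2) with m(α_i) = c_i for every i, so c is indeed a codeword.


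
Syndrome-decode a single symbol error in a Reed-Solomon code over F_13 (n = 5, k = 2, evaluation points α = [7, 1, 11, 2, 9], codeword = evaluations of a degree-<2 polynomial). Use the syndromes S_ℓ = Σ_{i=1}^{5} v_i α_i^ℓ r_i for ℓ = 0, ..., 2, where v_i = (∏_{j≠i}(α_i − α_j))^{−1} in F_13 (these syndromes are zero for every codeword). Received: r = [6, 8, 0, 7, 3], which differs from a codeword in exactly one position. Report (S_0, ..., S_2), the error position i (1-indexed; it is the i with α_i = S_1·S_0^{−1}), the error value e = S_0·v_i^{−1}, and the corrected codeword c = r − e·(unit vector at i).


S = (7, 7, 7), error at position 2, error magnitude e = 6, c = [6, 2, 0, 7, 3].

Step 1: column multipliers v_i = (∏_{j≠i}(α_i − α_j))^{−1} mod 13.
  i = 1 (α = 7): (7−1)(7−11)(7−2)(7−9) = 6·(−4)·5·(−2) = 240 ≡ 6, so v_1 = 6^{−1} = 11 (mod 13).
  i = 2 (α = 1): (1−7)(1−11)(1−2)(1−9) = (−6)·(−10)·(−1)·(−8) = 480 ≡ 12, so v_2 = 12^{−1} = 12 (mod 13).
  i = 3 (α = 11): (11−7)(11−1)(11−2)(11−9) = 4·10·9·2 = 720 ≡ 5, so v_3 = 5^{−1} = 8 (mod 13).
  i = 4 (α = 2): (2−7)(2−1)(2−11)(2−9) = (−5)·1·(−9)·(−7) = −315 ≡ 10, so v_4 = 10^{−1} = 4 (mod 13).
  i = 5 (α = 9): (9−7)(9−1)(9−11)(9−2) = 2·8·(−2)·7 = −224 ≡ 10, so v_5 = 10^{−1} = 4 (mod 13).
  v = [11, 12, 8, 4, 4].
Step 2: syndromes of r = [6, 8, 0, 7, 3] (all sums mod 13).
  S_0 = Σ v_i r_i = 11·6 + 12·8 + 8·0 + 4·7 + 4·3 = 202 ≡ 7.
  S_1 = Σ v_i α_i r_i = 11·7·6 + 12·1·8 + 8·11·0 + 4·2·7 + 4·9·3 = 722 ≡ 7.
  α_i^2 mod 13 = [10, 1, 4, 4, 3].
  S_2 = Σ v_i α_i^2 r_i = 11·10·6 + 12·1·8 + 8·4·0 + 4·4·7 + 4·3·3 = 904 ≡ 7.
  S = (7, 7, 7) ≠ 0, so r is not a codeword (an error is present).
Step 3: locate the error. For a single error e at position i, S_ℓ = v_i·e·α_i^ℓ, so α_err = S_1/S_0.
  S_0^{−1} = 7^{−1} = 2 (mod 13), so α_err = 7·2 = 14 ≡ 1 = α_2. Error position i = 2.
  Consistency check: S_2/S_1 = 7·2 = 14 ≡ 1 = α_err ✓ (single-error assumption holds).
Step 4: error magnitude e = S_0/v_2 = S_0·∏_{j≠2}(α_2 − α_j) = 7·12 = 84 ≡ 6 (mod 13).
Step 5: correct position 2: c_2 = r_2 − e = 8 − 6 ≡ 2 (mod 13). Hence c = [6, 2, 0, 7, 3].
  Check: interpolating c through the α_i gives m(x) = 10 + 5·x (degree < 2) with m(α_i) = c_i for every i, so c is indeed a codeword.


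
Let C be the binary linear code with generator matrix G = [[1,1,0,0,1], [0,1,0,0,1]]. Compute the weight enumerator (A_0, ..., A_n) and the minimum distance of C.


Weight distribution: A_0 = 1, A_1 = 1, A_2 = 1, A_3 = 1. Minimum distance d = 1.

Enumerate all 2^2 = 4 messages m ∈ F_2^2.
For each, compute codeword c = mG in F_2^5, then tally its weight.
  m = 00 → c = 00000, weight = 0.
  m = 10 → c = 11001, weight = 3.
  m = 01 → c = 01001, weight = 2.
  m = 11 → c = 10000, weight = 1.
Tally weights:
  weight 0: 1 codewords.
  weight 1: 1 codewords.
  weight 2: 1 codewords.
  weight 3: 1 codewords.
Minimum distance d = smallest w > 0 with A_w > 0 = 1.
Sanity: Σ A_w = 4 = 2^2 = 4 ✓.


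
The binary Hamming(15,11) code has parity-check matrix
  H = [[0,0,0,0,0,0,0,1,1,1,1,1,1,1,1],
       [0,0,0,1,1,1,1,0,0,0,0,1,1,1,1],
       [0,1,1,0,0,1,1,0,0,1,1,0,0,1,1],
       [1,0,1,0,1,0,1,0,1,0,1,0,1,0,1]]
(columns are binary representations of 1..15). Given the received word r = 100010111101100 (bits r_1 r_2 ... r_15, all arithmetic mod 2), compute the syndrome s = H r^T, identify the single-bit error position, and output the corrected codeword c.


s = (1, 0, 0, 1)^T, error position = 9, corrected codeword c = 100010110101100

Compute s = H r^T mod 2 one row at a time:
  s_1 = 1 + 1 + 1 + 0 + 1 + 1 + 0 + 0 = 5 ≡ 1 (mod 2).
  s_2 = 0 + 1 + 0 + 1 + 1 + 1 + 0 + 0 = 4 ≡ 0 (mod 2).
  s_3 = 0 + 0 + 0 + 1 + 1 + 0 + 0 + 0 = 2 ≡ 0 (mod 2).
  s_4 = 1 + 0 + 1 + 1 + 1 + 0 + 1 + 0 = 5 ≡ 1 (mod 2).
s = (1, 0, 0, 1)^T — this equals column 9 of H (binary 1001), so error is at position 9.
Correct: flip bit 9 of r = 100010111101100 to get c = 100010110101100.


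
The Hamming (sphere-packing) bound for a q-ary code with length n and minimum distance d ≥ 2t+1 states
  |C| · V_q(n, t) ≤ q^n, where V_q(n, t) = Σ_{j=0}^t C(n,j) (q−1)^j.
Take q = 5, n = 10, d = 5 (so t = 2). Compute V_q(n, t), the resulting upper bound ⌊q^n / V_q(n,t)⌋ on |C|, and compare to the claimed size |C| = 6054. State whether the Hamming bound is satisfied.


V_q(n, t) = 761, q^n = 9765625, Hamming bound = 12832, |C| = 6054 ≤ bound (satisfied).

Step 1: Compute V_q(n, t) = Σ_{j=0}^2 C(n, j) (q−1)^j.
  j = 0: C(10,0)·(4)^0 = 1·1 = 1.
  j = 1: C(10,1)·(4)^1 = 10·4 = 40.
  j = 2: C(10,2)·(4)^2 = 45·16 = 720.
  V_q(n, t) = 1 + 40 + 720 = 761.
Step 2: q^n = 5^10 = 9765625.
Step 3: Hamming bound ⌊q^n / V_q(n,t)⌋ = ⌊9765625/761⌋ = 12832.
Step 4: Compare |C| = 6054 to 12832: satisfied.
The claimed |C| lies below the Hamming bound.


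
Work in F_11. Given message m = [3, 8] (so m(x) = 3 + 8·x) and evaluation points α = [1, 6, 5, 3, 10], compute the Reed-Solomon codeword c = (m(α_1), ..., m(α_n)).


c = [0, 7, 10, 5, 6]

Message polynomial: m(x) = 3 + 8·x (mod 11).
For each evaluation point α_i, compute m(α_i) mod 11:
  α_1 = 1: Horner steps 8 → 0, so m(1) = 0.
  α_2 = 6: Horner steps 8 → 7, so m(6) = 7.
  α_3 = 5: Horner steps 8 → 10, so m(5) = 10.
  α_4 = 3: Horner steps 8 → 5, so m(3) = 5.
  α_5 = 10: Horner steps 8 → 6, so m(10) = 6.
Codeword c = [0, 7, 10, 5, 6] ∈ F_11^5.


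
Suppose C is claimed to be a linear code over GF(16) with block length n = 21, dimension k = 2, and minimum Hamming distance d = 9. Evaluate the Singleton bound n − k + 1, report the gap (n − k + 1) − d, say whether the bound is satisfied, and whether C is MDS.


Singleton RHS = n − k + 1 = 20, slack = 11, bound satisfied, not MDS.

Singleton bound: d ≤ n − k + 1.
Here n = 21, k = 2, so n − k + 1 = 20.
Given d = 9, check d ≤ 20: YES.
Slack = (n − k + 1) − d = 11.
The code is NOT MDS (slack = 11 > 0).
Description: the claimed parameters are [21, 2, 9]_16; such a code would be non-MDS.


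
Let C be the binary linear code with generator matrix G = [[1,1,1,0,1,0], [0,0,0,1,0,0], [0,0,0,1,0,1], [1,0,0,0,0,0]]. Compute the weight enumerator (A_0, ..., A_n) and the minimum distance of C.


Weight distribution: A_0 = 1, A_1 = 3, A_2 = 3, A_3 = 2, A_4 = 3, A_5 = 3, A_6 = 1. Minimum distance d = 1.

Enumerate all 2^4 = 16 messages m ∈ F_2^4.
For each, compute codeword c = mG in F_2^6, then tally its weight.
  m = 0000 → c = 000000, weight = 0.
  m = 1000 → c = 111010, weight = 4.
  m = 0100 → c = 000100, weight = 1.
  m = 1100 → c = 111110, weight = 5.
  m = 0010 → c = 000101, weight = 2.
  m = 1010 → c = 111111, weight = 6.
  m = 0110 → c = 000001, weight = 1.
  m = 1110 → c = 111011, weight = 5.
  m = 0001 → c = 100000, weight = 1.
  m = 1001 → c = 011010, weight = 3.
  m = 0101 → c = 100100, weight = 2.
  m = 1101 → c = 011110, weight = 4.
  m = 0011 → c = 100101, weight = 3.
  m = 1011 → c = 011111, weight = 5.
  m = 0111 → c = 100001, weight = 2.
  m = 1111 → c = 011011, weight = 4.
Tally weights:
  weight 0: 1 codewords.
  weight 1: 3 codewords.
  weight 2: 3 codewords.
  weight 3: 2 codewords.
  weight 4: 3 codewords.
  weight 5: 3 codewords.
  weight 6: 1 codewords.
Minimum distance d = smallest w > 0 with A_w > 0 = 1.
Sanity: Σ A_w = 16 = 2^4 = 16 ✓.


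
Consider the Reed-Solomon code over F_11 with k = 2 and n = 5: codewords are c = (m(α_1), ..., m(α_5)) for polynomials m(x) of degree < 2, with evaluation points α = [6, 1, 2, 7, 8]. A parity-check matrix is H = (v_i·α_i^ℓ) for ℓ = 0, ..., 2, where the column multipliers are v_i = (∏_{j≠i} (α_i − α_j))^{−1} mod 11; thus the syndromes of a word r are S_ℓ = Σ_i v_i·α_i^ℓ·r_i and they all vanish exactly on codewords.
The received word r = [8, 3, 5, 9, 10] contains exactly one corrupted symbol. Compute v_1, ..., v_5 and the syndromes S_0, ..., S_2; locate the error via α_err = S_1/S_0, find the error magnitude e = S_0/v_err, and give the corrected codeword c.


S = (1, 2, 4), error at position 3, error magnitude e = 1, c = [8, 3, 4, 9, 10].

Step 1: column multipliers v_i = (∏_{j≠i}(α_i − α_j))^{−1} mod 11.
  i = 1 (α = 6): (6−1)(6−2)(6−7)(6−8) = 5·4·(−1)·(−2) = 40 ≡ 7, so v_1 = 7^{−1} = 8 (mod 11).
  i = 2 (α = 1): (1−6)(1−2)(1−7)(1−8) = (−5)·(−1)·(−6)·(−7) = 210 ≡ 1, so v_2 = 1^{−1} = 1 (mod 11).
  i = 3 (α = 2): (2−6)(2−1)(2−7)(2−8) = (−4)·1·(−5)·(−6) = −120 ≡ 1, so v_3 = 1^{−1} = 1 (mod 11).
  i = 4 (α = 7): (7−6)(7−1)(7−2)(7−8) = 1·6·5·(−1) = −30 ≡ 3, so v_4 = 3^{−1} = 4 (mod 11).
  i = 5 (α = 8): (8−6)(8−1)(8−2)(8−7) = 2·7·6·1 = 84 ≡ 7, so v_5 = 7^{−1} = 8 (mod 11).
  v = [8, 1, 1, 4, 8].
Step 2: syndromes of r = [8, 3, 5, 9, 10] (all sums mod 11).
  S_0 = Σ v_i r_i = 8·8 + 1·3 + 1·5 + 4·9 + 8·10 = 188 ≡ 1.
  S_1 = Σ v_i α_i r_i = 8·6·8 + 1·1·3 + 1·2·5 + 4·7·9 + 8·8·10 = 1289 ≡ 2.
  α_i^2 mod 11 = [3, 1, 4, 5, 9].
  S_2 = Σ v_i α_i^2 r_i = 8·3·8 + 1·1·3 + 1·4·5 + 4·5·9 + 8·9·10 = 1115 ≡ 4.
  S = (1, 2, 4) ≠ 0, so r is not a codeword (an error is present).
Step 3: locate the error. For a single error e at position i, S_ℓ = v_i·e·α_i^ℓ, so α_err = S_1/S_0.
  S_0^{−1} = 1^{−1} = 1 (mod 11), so α_err = 2·1 = 2 ≡ 2 = α_3. Error position i = 3.
  Consistency check: S_2/S_1 = 4·6 = 24 ≡ 2 = α_err ✓ (single-error assumption holds).
Step 4: error magnitude e = S_0/v_3 = S_0·∏_{j≠3}(α_3 − α_j) = 1·1 = 1 ≡ 1 (mod 11).
Step 5: correct position 3: c_3 = r_3 − e = 5 − 1 ≡ 4 (mod 11). Hence c = [8, 3, 4, 9, 10].
  Check: interpolating c through the α_i gives m(x) = 2 + 1·x (degree < 2) with m(α_i) = c_i for every i, so c is indeed a codeword.


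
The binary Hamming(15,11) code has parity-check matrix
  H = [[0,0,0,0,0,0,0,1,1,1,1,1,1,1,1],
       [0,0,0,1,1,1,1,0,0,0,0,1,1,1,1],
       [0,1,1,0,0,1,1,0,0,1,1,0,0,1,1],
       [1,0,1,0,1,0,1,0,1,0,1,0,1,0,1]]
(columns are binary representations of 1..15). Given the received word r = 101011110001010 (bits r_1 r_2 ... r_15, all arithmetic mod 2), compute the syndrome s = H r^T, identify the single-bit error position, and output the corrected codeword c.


s = (1, 1, 0, 0)^T, error position = 12, corrected codeword c = 101011110000010

Compute s = H r^T mod 2 one row at a time:
  s_1 = 1 + 0 + 0 + 0 + 1 + 0 + 1 + 0 = 3 ≡ 1 (mod 2).
  s_2 = 0 + 1 + 1 + 1 + 1 + 0 + 1 + 0 = 5 ≡ 1 (mod 2).
  s_3 = 0 + 1 + 1 + 1 + 0 + 0 + 1 + 0 = 4 ≡ 0 (mod 2).
  s_4 = 1 + 1 + 1 + 1 + 0 + 0 + 0 + 0 = 4 ≡ 0 (mod 2).
s = (1, 1, 0, 0)^T — this equals column 12 of H (binary 1100), so error is at position 12.
Correct: flip bit 12 of r = 101011110001010 to get c = 101011110000010.


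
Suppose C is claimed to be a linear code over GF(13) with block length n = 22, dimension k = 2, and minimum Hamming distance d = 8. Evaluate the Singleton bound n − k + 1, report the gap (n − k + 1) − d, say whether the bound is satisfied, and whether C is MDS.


Singleton RHS = n − k + 1 = 21, slack = 13, bound satisfied, not MDS.

Singleton bound: d ≤ n − k + 1.
Here n = 22, k = 2, so n − k + 1 = 21.
Given d = 8, check d ≤ 21: YES.
Slack = (n − k + 1) − d = 13.
The code is NOT MDS (slack = 13 > 0).
Description: the claimed parameters are [22, 2, 8]_13; such a code would be non-MDS.


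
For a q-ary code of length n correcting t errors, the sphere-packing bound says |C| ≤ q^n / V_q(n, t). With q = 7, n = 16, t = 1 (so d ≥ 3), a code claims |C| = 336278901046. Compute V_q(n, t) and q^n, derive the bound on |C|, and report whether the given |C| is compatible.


V_q(n, t) = 97, q^n = 33232930569601, Hamming bound = 342607531645, |C| = 336278901046 ≤ bound (satisfied).

Step 1: Compute V_q(n, t) = Σ_{j=0}^1 C(n, j) (q−1)^j.
  j = 0: C(16,0)·(6)^0 = 1·1 = 1.
  j = 1: C(16,1)·(6)^1 = 16·6 = 96.
  V_q(n, t) = 1 + 96 = 97.
Step 2: q^n = 7^16 = 33232930569601.
Step 3: Hamming bound ⌊q^n / V_q(n,t)⌋ = ⌊33232930569601/97⌋ = 342607531645.
Step 4: Compare |C| = 336278901046 to 342607531645: satisfied.
The claimed |C| lies below the Hamming bound.


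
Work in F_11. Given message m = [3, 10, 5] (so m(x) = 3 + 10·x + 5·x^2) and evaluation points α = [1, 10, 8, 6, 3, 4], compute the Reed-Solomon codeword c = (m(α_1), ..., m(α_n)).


c = [7, 9, 7, 1, 1, 2]

Message polynomial: m(x) = 3 + 10·x + 5·x^2 (mod 11).
For each evaluation point α_i, compute m(α_i) mod 11:
  α_1 = 1: Horner steps 5 → 4 → 7, so m(1) = 7.
  α_2 = 10: Horner steps 5 → 5 → 9, so m(10) = 9.
  α_3 = 8: Horner steps 5 → 6 → 7, so m(8) = 7.
  α_4 = 6: Horner steps 5 → 7 → 1, so m(6) = 1.
  α_5 = 3: Horner steps 5 → 3 → 1, so m(3) = 1.
  α_6 = 4: Horner steps 5 → 8 → 2, so m(4) = 2.
Codeword c = [7, 9, 7, 1, 1, 2] ∈ F_11^6.


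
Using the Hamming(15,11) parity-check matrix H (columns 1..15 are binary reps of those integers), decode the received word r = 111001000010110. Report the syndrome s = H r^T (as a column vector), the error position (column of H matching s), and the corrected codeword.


s = (1, 1, 1, 0)^T, error position = 14, corrected codeword c = 111001000010100

Compute s = H r^T mod 2 one row at a time:
  s_1 = 0 + 0 + 0 + 1 + 0 + 1 + 1 + 0 = 3 ≡ 1 (mod 2).
  s_2 = 0 + 0 + 1 + 0 + 0 + 1 + 1 + 0 = 3 ≡ 1 (mod 2).
  s_3 = 1 + 1 + 1 + 0 + 0 + 1 + 1 + 0 = 5 ≡ 1 (mod 2).
  s_4 = 1 + 1 + 0 + 0 + 0 + 1 + 1 + 0 = 4 ≡ 0 (mod 2).
s = (1, 1, 1, 0)^T — this equals column 14 of H (binary 1110), so error is at position 14.
Correct: flip bit 14 of r = 111001000010110 to get c = 111001000010100.


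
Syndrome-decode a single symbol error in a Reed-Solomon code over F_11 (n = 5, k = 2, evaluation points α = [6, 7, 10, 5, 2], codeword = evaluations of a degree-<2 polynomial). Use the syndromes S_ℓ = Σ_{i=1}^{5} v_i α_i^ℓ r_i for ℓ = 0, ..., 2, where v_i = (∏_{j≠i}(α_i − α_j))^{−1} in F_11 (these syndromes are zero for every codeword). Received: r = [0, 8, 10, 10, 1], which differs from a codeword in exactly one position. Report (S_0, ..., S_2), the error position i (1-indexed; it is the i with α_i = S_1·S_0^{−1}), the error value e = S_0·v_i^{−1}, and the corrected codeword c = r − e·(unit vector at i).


S = (6, 8, 7), error at position 4, error magnitude e = 7, c = [0, 8, 10, 3, 1].

Step 1: column multipliers v_i = (∏_{j≠i}(α_i − α_j))^{−1} mod 11.
  i = 1 (α = 6): (6−7)(6−10)(6−5)(6−2) = (−1)·(−4)·1·4 = 16 ≡ 5, so v_1 = 5^{−1} = 9 (mod 11).
  i = 2 (α = 7): (7−6)(7−10)(7−5)(7−2) = 1·(−3)·2·5 = −30 ≡ 3, so v_2 = 3^{−1} = 4 (mod 11).
  i = 3 (α = 10): (10−6)(10−7)(10−5)(10−2) = 4·3·5·8 = 480 ≡ 7, so v_3 = 7^{−1} = 8 (mod 11).
  i = 4 (α = 5): (5−6)(5−7)(5−10)(5−2) = (−1)·(−2)·(−5)·3 = −30 ≡ 3, so v_4 = 3^{−1} = 4 (mod 11).
  i = 5 (α = 2): (2−6)(2−7)(2−10)(2−5) = (−4)·(−5)·(−8)·(−3) = 480 ≡ 7, so v_5 = 7^{−1} = 8 (mod 11).
  v = [9, 4, 8, 4, 8].
Step 2: syndromes of r = [0, 8, 10, 10, 1] (all sums mod 11).
  S_0 = Σ v_i r_i = 9·0 + 4·8 + 8·10 + 4·10 + 8·1 = 160 ≡ 6.
  S_1 = Σ v_i α_i r_i = 9·6·0 + 4·7·8 + 8·10·10 + 4·5·10 + 8·2·1 = 1240 ≡ 8.
  α_i^2 mod 11 = [3, 5, 1, 3, 4].
  S_2 = Σ v_i α_i^2 r_i = 9·3·0 + 4·5·8 + 8·1·10 + 4·3·10 + 8·4·1 = 392 ≡ 7.
  S = (6, 8, 7) ≠ 0, so r is not a codeword (an error is present).
Step 3: locate the error. For a single error e at position i, S_ℓ = v_i·e·α_i^ℓ, so α_err = S_1/S_0.
  S_0^{−1} = 6^{−1} = 2 (mod 11), so α_err = 8·2 = 16 ≡ 5 = α_4. Error position i = 4.
  Consistency check: S_2/S_1 = 7·7 = 49 ≡ 5 = α_err ✓ (single-error assumption holds).
Step 4: error magnitude e = S_0/v_4 = S_0·∏_{j≠4}(α_4 − α_j) = 6·3 = 18 ≡ 7 (mod 11).
Step 5: correct position 4: c_4 = r_4 − e = 10 − 7 ≡ 3 (mod 11). Hence c = [0, 8, 10, 3, 1].
  Check: interpolating c through the α_i gives m(x) = 7 + 8·x (degree < 2) with m(α_i) = c_i for every i, so c is indeed a codeword.


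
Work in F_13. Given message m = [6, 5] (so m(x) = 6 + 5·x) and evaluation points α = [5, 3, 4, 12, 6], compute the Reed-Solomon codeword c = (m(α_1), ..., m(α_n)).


c = [5, 8, 0, 1, 10]

Message polynomial: m(x) = 6 + 5·x (mod 13).
For each evaluation point α_i, compute m(α_i) mod 13:
  α_1 = 5: Horner steps 5 → 5, so m(5) = 5.
  α_2 = 3: Horner steps 5 → 8, so m(3) = 8.
  α_3 = 4: Horner steps 5 → 0, so m(4) = 0.
  α_4 = 12: Horner steps 5 → 1, so m(12) = 1.
  α_5 = 6: Horner steps 5 → 10, so m(6) = 10.
Codeword c = [5, 8, 0, 1, 10] ∈ F_13^5.


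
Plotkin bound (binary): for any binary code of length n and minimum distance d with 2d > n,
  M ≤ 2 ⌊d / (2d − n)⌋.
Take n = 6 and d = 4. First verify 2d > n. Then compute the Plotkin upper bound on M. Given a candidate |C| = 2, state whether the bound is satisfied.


Plotkin bound M ≤ 4; given |C| = 2 ≤ bound (satisfied).

Check applicability: 2d = 8, n = 6.
2d − n = 2 > 0, so Plotkin applies.
Compute d/(2d−n) = 4/2 ≈ 2.0000.
⌊d/(2d−n)⌋ = 2.
Plotkin bound: M ≤ 2·2 = 4.
Given |C| = 2, check: satisfied.
This |C| is below the Plotkin bound.


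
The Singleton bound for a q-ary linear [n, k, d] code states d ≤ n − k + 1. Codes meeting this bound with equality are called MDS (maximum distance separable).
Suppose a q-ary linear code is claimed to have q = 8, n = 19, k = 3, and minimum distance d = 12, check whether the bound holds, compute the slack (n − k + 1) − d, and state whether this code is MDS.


Singleton RHS = n − k + 1 = 17, slack = 5, bound satisfied, not MDS.

Singleton bound: d ≤ n − k + 1.
Here n = 19, k = 3, so n − k + 1 = 17.
Given d = 12, check d ≤ 17: YES.
Slack = (n − k + 1) − d = 5.
The code is NOT MDS (slack = 5 > 0).
Description: the claimed parameters are [19, 3, 12]_8; such a code would be non-MDS.


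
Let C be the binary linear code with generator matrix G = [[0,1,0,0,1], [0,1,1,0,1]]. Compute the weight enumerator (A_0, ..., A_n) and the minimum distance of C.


Weight distribution: A_0 = 1, A_1 = 1, A_2 = 1, A_3 = 1. Minimum distance d = 1.

Enumerate all 2^2 = 4 messages m ∈ F_2^2.
For each, compute codeword c = mG in F_2^5, then tally its weight.
  m = 00 → c = 00000, weight = 0.
  m = 10 → c = 01001, weight = 2.
  m = 01 → c = 01101, weight = 3.
  m = 11 → c = 00100, weight = 1.
Tally weights:
  weight 0: 1 codewords.
  weight 1: 1 codewords.
  weight 2: 1 codewords.
  weight 3: 1 codewords.
Minimum distance d = smallest w > 0 with A_w > 0 = 1.
Sanity: Σ A_w = 4 = 2^2 = 4 ✓.


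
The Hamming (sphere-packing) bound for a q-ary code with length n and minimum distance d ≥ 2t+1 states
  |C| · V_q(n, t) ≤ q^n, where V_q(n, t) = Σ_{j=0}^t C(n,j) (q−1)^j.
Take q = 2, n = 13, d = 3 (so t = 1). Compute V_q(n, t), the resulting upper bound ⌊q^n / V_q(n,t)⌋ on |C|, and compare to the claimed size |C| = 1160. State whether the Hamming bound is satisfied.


V_q(n, t) = 14, q^n = 8192, Hamming bound = 585, |C| = 1160 > bound (violated).

Step 1: Compute V_q(n, t) = Σ_{j=0}^1 C(n, j) (q−1)^j.
  j = 0: C(13,0)·(1)^0 = 1·1 = 1.
  j = 1: C(13,1)·(1)^1 = 13·1 = 13.
  V_q(n, t) = 1 + 13 = 14.
Step 2: q^n = 2^13 = 8192.
Step 3: Hamming bound ⌊q^n / V_q(n,t)⌋ = ⌊8192/14⌋ = 585.
Step 4: Compare |C| = 1160 to 585: violated.
The claimed |C| lies above the Hamming bound, so no 2-ary code of length 13 with d ≥ 3 can have 1160 codewords.


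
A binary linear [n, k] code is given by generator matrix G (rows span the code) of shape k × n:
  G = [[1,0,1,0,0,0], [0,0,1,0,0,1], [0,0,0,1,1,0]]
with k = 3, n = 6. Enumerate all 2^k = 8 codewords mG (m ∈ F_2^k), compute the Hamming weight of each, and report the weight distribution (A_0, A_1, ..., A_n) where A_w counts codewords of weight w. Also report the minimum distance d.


Weight distribution: A_0 = 1, A_2 = 4, A_4 = 3. Minimum distance d = 2.

Enumerate all 2^3 = 8 messages m ∈ F_2^3.
For each, compute codeword c = mG in F_2^6, then tally its weight.
  m = 000 → c = 000000, weight = 0.
  m = 100 → c = 101000, weight = 2.
  m = 010 → c = 001001, weight = 2.
  m = 110 → c = 100001, weight = 2.
  m = 001 → c = 000110, weight = 2.
  m = 101 → c = 101110, weight = 4.
  m = 011 → c = 001111, weight = 4.
  m = 111 → c = 100111, weight = 4.
Tally weights:
  weight 0: 1 codewords.
  weight 2: 4 codewords.
  weight 4: 3 codewords.
Minimum distance d = smallest w > 0 with A_w > 0 = 2.
Sanity: Σ A_w = 8 = 2^3 = 8 ✓.


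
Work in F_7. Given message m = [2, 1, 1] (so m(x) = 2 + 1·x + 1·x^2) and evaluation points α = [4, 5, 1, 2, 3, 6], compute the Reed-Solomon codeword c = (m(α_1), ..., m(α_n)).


c = [1, 4, 4, 1, 0, 2]

Message polynomial: m(x) = 2 + 1·x + 1·x^2 (mod 7).
For each evaluation point α_i, compute m(α_i) mod 7:
  α_1 = 4: Horner steps 1 → 5 → 1, so m(4) = 1.
  α_2 = 5: Horner steps 1 → 6 → 4, so m(5) = 4.
  α_3 = 1: Horner steps 1 → 2 → 4, so m(1) = 4.
  α_4 = 2: Horner steps 1 → 3 → 1, so m(2) = 1.
  α_5 = 3: Horner steps 1 → 4 → 0, so m(3) = 0.
  α_6 = 6: Horner steps 1 → 0 → 2, so m(6) = 2.
Codeword c = [1, 4, 4, 1, 0, 2] ∈ F_7^6.


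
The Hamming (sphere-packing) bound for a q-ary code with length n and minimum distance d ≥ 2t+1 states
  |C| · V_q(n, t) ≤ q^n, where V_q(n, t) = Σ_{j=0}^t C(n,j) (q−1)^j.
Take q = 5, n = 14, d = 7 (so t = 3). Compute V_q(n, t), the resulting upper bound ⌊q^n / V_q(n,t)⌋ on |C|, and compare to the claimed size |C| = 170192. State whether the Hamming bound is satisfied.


V_q(n, t) = 24809, q^n = 6103515625, Hamming bound = 246020, |C| = 170192 ≤ bound (satisfied).

Step 1: Compute V_q(n, t) = Σ_{j=0}^3 C(n, j) (q−1)^j.
  j = 0: C(14,0)·(4)^0 = 1·1 = 1.
  j = 1: C(14,1)·(4)^1 = 14·4 = 56.
  j = 2: C(14,2)·(4)^2 = 91·16 = 1456.
  j = 3: C(14,3)·(4)^3 = 364·64 = 23296.
  V_q(n, t) = 1 + 56 + 1456 + 23296 = 24809.
Step 2: q^n = 5^14 = 6103515625.
Step 3: Hamming bound ⌊q^n / V_q(n,t)⌋ = ⌊6103515625/24809⌋ = 246020.
Step 4: Compare |C| = 170192 to 246020: satisfied.
The claimed |C| lies below the Hamming bound.


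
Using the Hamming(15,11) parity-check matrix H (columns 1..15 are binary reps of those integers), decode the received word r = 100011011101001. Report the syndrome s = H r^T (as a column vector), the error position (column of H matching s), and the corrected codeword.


s = (1, 0, 1, 0)^T, error position = 10, corrected codeword c = 100011011001001

Compute s = H r^T mod 2 one row at a time:
  s_1 = 1 + 1 + 1 + 0 + 1 + 0 + 0 + 1 = 5 ≡ 1 (mod 2).
  s_2 = 0 + 1 + 1 + 0 + 1 + 0 + 0 + 1 = 4 ≡ 0 (mod 2).
  s_3 = 0 + 0 + 1 + 0 + 1 + 0 + 0 + 1 = 3 ≡ 1 (mod 2).
  s_4 = 1 + 0 + 1 + 0 + 1 + 0 + 0 + 1 = 4 ≡ 0 (mod 2).
s = (1, 0, 1, 0)^T — this equals column 10 of H (binary 1010), so error is at position 10.
Correct: flip bit 10 of r = 100011011101001 to get c = 100011011001001.


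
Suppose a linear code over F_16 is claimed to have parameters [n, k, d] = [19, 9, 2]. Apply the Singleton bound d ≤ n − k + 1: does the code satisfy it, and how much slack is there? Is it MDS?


Singleton RHS = n − k + 1 = 11, slack = 9, bound satisfied, not MDS.

Singleton bound: d ≤ n − k + 1.
Here n = 19, k = 9, so n − k + 1 = 11.
Given d = 2, check d ≤ 11: YES.
Slack = (n − k + 1) − d = 9.
The code is NOT MDS (slack = 9 > 0).
Description: the claimed parameters are [19, 9, 2]_16; such a code would be non-MDS.


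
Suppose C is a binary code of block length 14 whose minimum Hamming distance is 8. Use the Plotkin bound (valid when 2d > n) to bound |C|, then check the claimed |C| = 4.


Plotkin bound M ≤ 8; given |C| = 4 ≤ bound (satisfied).

Check applicability: 2d = 16, n = 14.
2d − n = 2 > 0, so Plotkin applies.
Compute d/(2d−n) = 8/2 ≈ 4.0000.
⌊d/(2d−n)⌋ = 4.
Plotkin bound: M ≤ 2·4 = 8.
Given |C| = 4, check: satisfied.
This |C| is below the Plotkin bound.


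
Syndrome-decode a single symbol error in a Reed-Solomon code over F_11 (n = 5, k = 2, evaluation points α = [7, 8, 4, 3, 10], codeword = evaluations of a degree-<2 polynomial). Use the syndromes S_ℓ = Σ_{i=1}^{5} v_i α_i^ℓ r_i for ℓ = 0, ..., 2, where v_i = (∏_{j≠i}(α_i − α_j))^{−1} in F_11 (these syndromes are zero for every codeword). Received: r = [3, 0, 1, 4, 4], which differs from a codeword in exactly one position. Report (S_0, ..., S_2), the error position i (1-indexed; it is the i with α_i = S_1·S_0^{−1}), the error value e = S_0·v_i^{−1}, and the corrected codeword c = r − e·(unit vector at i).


S = (1, 10, 1), error at position 5, error magnitude e = 10, c = [3, 0, 1, 4, 5].

Step 1: column multipliers v_i = (∏_{j≠i}(α_i − α_j))^{−1} mod 11.
  i = 1 (α = 7): (7−8)(7−4)(7−3)(7−10) = (−1)·3·4·(−3) = 36 ≡ 3, so v_1 = 3^{−1} = 4 (mod 11).
  i = 2 (α = 8): (8−7)(8−4)(8−3)(8−10) = 1·4·5·(−2) = −40 ≡ 4, so v_2 = 4^{−1} = 3 (mod 11).
  i = 3 (α = 4): (4−7)(4−8)(4−3)(4−10) = (−3)·(−4)·1·(−6) = −72 ≡ 5, so v_3 = 5^{−1} = 9 (mod 11).
  i = 4 (α = 3): (3−7)(3−8)(3−4)(3−10) = (−4)·(−5)·(−1)·(−7) = 140 ≡ 8, so v_4 = 8^{−1} = 7 (mod 11).
  i = 5 (α = 10): (10−7)(10−8)(10−4)(10−3) = 3·2·6·7 = 252 ≡ 10, so v_5 = 10^{−1} = 10 (mod 11).
  v = [4, 3, 9, 7, 10].
Step 2: syndromes of r = [3, 0, 1, 4, 4] (all sums mod 11).
  S_0 = Σ v_i r_i = 4·3 + 3·0 + 9·1 + 7·4 + 10·4 = 89 ≡ 1.
  S_1 = Σ v_i α_i r_i = 4·7·3 + 3·8·0 + 9·4·1 + 7·3·4 + 10·10·4 = 604 ≡ 10.
  α_i^2 mod 11 = [5, 9, 5, 9, 1].
  S_2 = Σ v_i α_i^2 r_i = 4·5·3 + 3·9·0 + 9·5·1 + 7·9·4 + 10·1·4 = 397 ≡ 1.
  S = (1, 10, 1) ≠ 0, so r is not a codeword (an error is present).
Step 3: locate the error. For a single error e at position i, S_ℓ = v_i·e·α_i^ℓ, so α_err = S_1/S_0.
  S_0^{−1} = 1^{−1} = 1 (mod 11), so α_err = 10·1 = 10 ≡ 10 = α_5. Error position i = 5.
  Consistency check: S_2/S_1 = 1·10 = 10 ≡ 10 = α_err ✓ (single-error assumption holds).
Step 4: error magnitude e = S_0/v_5 = S_0·∏_{j≠5}(α_5 − α_j) = 1·10 = 10 ≡ 10 (mod 11).
Step 5: correct position 5: c_5 = r_5 − e = 4 − 10 ≡ 5 (mod 11). Hence c = [3, 0, 1, 4, 5].
  Check: interpolating c through the α_i gives m(x) = 2 + 8·x (degree < 2) with m(α_i) = c_i for every i, so c is indeed a codeword.


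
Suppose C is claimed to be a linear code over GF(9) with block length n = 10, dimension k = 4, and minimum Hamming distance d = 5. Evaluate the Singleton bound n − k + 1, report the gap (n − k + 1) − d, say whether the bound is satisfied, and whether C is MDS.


Singleton RHS = n − k + 1 = 7, slack = 2, bound satisfied, not MDS.

Singleton bound: d ≤ n − k + 1.
Here n = 10, k = 4, so n − k + 1 = 7.
Given d = 5, check d ≤ 7: YES.
Slack = (n − k + 1) − d = 2.
The code is NOT MDS (slack = 2 > 0).
Description: the claimed parameters are [10, 4, 5]_9; such a code would be non-MDS.


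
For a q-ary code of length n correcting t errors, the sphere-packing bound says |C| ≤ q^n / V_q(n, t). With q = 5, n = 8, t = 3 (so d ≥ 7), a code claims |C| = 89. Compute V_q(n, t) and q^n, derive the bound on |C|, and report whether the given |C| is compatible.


V_q(n, t) = 4065, q^n = 390625, Hamming bound = 96, |C| = 89 ≤ bound (satisfied).

Step 1: Compute V_q(n, t) = Σ_{j=0}^3 C(n, j) (q−1)^j.
  j = 0: C(8,0)·(4)^0 = 1·1 = 1.
  j = 1: C(8,1)·(4)^1 = 8·4 = 32.
  j = 2: C(8,2)·(4)^2 = 28·16 = 448.
  j = 3: C(8,3)·(4)^3 = 56·64 = 3584.
  V_q(n, t) = 1 + 32 + 448 + 3584 = 4065.
Step 2: q^n = 5^8 = 390625.
Step 3: Hamming bound ⌊q^n / V_q(n,t)⌋ = ⌊390625/4065⌋ = 96.
Step 4: Compare |C| = 89 to 96: satisfied.
The claimed |C| lies below the Hamming bound.


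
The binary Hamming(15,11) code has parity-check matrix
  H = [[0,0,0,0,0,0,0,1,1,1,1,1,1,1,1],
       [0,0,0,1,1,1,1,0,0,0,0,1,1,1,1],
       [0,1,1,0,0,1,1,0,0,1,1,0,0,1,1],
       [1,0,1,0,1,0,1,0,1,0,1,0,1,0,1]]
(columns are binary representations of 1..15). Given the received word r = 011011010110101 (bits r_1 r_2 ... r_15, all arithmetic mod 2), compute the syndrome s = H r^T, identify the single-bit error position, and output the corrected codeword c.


s = (1, 0, 0, 1)^T, error position = 9, corrected codeword c = 011011011110101

Compute s = H r^T mod 2 one row at a time:
  s_1 = 1 + 0 + 1 + 1 + 0 + 1 + 0 + 1 = 5 ≡ 1 (mod 2).
  s_2 = 0 + 1 + 1 + 0 + 0 + 1 + 0 + 1 = 4 ≡ 0 (mod 2).
  s_3 = 1 + 1 + 1 + 0 + 1 + 1 + 0 + 1 = 6 ≡ 0 (mod 2).
  s_4 = 0 + 1 + 1 + 0 + 0 + 1 + 1 + 1 = 5 ≡ 1 (mod 2).
s = (1, 0, 0, 1)^T — this equals column 9 of H (binary 1001), so error is at position 9.
Correct: flip bit 9 of r = 011011010110101 to get c = 011011011110101.


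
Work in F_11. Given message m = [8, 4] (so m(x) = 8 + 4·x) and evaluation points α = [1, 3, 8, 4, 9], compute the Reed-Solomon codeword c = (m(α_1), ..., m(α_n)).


c = [1, 9, 7, 2, 0]

Message polynomial: m(x) = 8 + 4·x (mod 11).
For each evaluation point α_i, compute m(α_i) mod 11:
  α_1 = 1: Horner steps 4 → 1, so m(1) = 1.
  α_2 = 3: Horner steps 4 → 9, so m(3) = 9.
  α_3 = 8: Horner steps 4 → 7, so m(8) = 7.
  α_4 = 4: Horner steps 4 → 2, so m(4) = 2.
  α_5 = 9: Horner steps 4 → 0, so m(9) = 0.
Codeword c = [1, 9, 7, 2, 0] ∈ F_11^5.
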